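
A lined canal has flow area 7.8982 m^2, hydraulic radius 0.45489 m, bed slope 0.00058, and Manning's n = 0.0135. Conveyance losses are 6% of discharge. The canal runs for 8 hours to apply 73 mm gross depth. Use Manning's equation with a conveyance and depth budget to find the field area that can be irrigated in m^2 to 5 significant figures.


Approach: apply Manning's equation with a conveyance and depth budget, Q = (1/n)*A*R^(2/3)*S^(1/2); Q_field = Q*(1-loss); Area = Q_field*t/(d/1000).
Step 1 — canal discharge (Manning's equation):
  Q = (1/0.0135) * 7.8982 * 0.45489^(2/3) * 0.00058^(1/2) = 8.333855 m^3/s
Step 2 — delivered flow: Q_field = 8.333855*(1 - 6/100) = 7.833824 m^3/s
Step 3 — volume delivered: V = 7.833824 * 8*3600 = 225614.1 m^3
Step 4 — area served: A = V / (depth/1000) = 225614.1 / 0.073 = 3090600 m^2
Therefore the field area that can be irrigated = 3090600 m^2.


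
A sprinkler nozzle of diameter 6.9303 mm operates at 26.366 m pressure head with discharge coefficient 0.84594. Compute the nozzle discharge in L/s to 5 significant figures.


Approach: apply the orifice equation, Q = Cd*A*sqrt(2*g*h), A = pi*(d/2)^2.
A = pi*(6.9303e-3/2)^2 = 3.772193e-05 m^2
Q = 0.84594 * 3.772193e-05 * sqrt(2*9.81*26.366) * 1000 = 0.72578 L/s
Therefore the nozzle discharge = 0.72578 L/s.


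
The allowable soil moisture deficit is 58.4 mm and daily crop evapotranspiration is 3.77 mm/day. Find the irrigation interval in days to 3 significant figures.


Approach: apply the irrigation interval relation, interval = SMD / ETc.
interval = 58.4 / 3.77 = 15.5 days
Therefore the irrigation interval = 15.5 days.


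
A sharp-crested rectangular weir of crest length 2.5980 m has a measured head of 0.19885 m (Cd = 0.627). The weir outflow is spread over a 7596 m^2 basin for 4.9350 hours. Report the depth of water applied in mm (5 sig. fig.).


Approach: apply the rectangular weir equation with a volume-to-depth conversion, Q = (2/3)*Cd*L*sqrt(2g)*H^1.5; d = Q*t/A * 1000.
Step 1 — weir discharge:
  Q = (2/3)*0.627*2.5980*sqrt(2*9.81)*0.19885^1.5 = 0.4265337 m^3/s
Step 2 — volume: V = 0.4265337 * 4.9350*3600 = 7577.797 m^3
Step 3 — depth: d = V/A * 1000 = 7577.797/7596 * 1000 = 997.60 mm
Therefore the depth of water applied = 997.60 mm.


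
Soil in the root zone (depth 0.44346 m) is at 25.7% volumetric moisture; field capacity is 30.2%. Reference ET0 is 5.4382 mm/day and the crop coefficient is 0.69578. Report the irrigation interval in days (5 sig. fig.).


Approach: apply soil-water budget scheduling, SMD = (FC-theta)/100*depth*1000; ETc = ET0*Kc; interval = SMD/ETc.
Step 1 — soil moisture deficit:
  SMD = (30.2 - 25.7)/100 * 0.44346 * 1000 = 19.95570 mm
Step 2 — daily crop ET (ETc = ET0*Kc):
  ETc = 5.4382 * 0.69578 = 3.783791 mm/day
Step 3 — irrigation interval (SMD/ETc):
  interval = 19.95570 / 3.783791 = 5.2740 days
Therefore the irrigation interval = 5.2740 days.


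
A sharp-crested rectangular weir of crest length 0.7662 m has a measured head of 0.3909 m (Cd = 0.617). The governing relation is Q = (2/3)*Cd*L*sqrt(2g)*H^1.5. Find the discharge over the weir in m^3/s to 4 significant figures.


Q = (2/3)*0.617*0.7662*sqrt(2*9.81)*0.3909^1.5 = 0.3412 m^3/s
Therefore the discharge over the weir = 0.3412 m^3/s.


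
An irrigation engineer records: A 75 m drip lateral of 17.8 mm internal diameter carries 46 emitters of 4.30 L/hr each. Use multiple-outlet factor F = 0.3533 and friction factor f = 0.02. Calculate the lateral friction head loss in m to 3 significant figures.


Approach: apply Darcy-Weisbach with the multiple-outlet F-factor, Q = n*q/(3600*1000) m^3/s; v = Q/A; hf = F*f*(L/D)*(v^2/(2g)).
Q = 46*4.30/(3600*1000) = 5.4944e-05 m^3/s
A = pi*(17.8e-3/2)^2 = 2.4885e-04 m^2, so v = Q/A = 0.22080 m/s
hf = 0.3533*0.02*(75/0.0178)*(0.22080^2/(2*9.81)) = 0.0740 m
Therefore the lateral friction head loss = 0.0740 m.


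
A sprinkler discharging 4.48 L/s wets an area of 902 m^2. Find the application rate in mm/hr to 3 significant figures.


Approach: apply the application rate relation, rate = (Q/A)*3600.
rate = (4.48 / 902) * 3600 = 17.9 mm/hr
Therefore the application rate = 17.9 mm/hr.


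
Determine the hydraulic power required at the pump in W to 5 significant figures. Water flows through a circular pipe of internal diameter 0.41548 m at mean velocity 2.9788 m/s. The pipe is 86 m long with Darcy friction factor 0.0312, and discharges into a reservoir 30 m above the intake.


Approach: apply continuity + Darcy-Weisbach + hydraulic power, Q = A*v; hf = f*(L/D)*(v^2/(2g)); H = static + hf; P = rho*g*Q*H.
Step 1 — flow rate (continuity, Q = A*v):
  A = pi*(0.41548/2)^2 = 0.1355783 m^2
  Q = 0.1355783 * 2.9788 = 0.4038606 m^3/s
Step 2 — friction head loss (Darcy-Weisbach):
  hf = 0.0312 * (86/0.41548) * (2.9788^2 / (2*9.81))
  hf = 2.920698 m
Step 3 — total head: H = 30 + 2.920698 = 32.92070 m
Step 4 — hydraulic power (P = rho*g*Q*H):
  P = 1000 * 9.81 * 0.4038606 * 32.92070 = 130430 W
Therefore the hydraulic power required at the pump = 130430 W.


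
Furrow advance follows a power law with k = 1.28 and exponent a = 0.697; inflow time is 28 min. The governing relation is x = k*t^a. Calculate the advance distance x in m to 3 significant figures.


x = 1.28 * 28^0.697 = 13.1 m
Therefore the advance distance x = 13.1 m.


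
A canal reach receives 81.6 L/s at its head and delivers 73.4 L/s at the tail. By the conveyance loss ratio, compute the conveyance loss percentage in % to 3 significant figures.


Approach: apply the conveyance loss ratio, loss% = ((Q_head - Q_tail)/Q_head)*100.
loss = ((81.6 - 73.4)/81.6)*100 = 10.0 %
Therefore the conveyance loss percentage = 10.0 %.


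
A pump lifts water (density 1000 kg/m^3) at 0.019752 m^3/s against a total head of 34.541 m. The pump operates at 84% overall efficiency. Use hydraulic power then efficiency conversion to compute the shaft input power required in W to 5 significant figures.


Approach: apply hydraulic power then efficiency conversion, P = rho*g*Q*H; P_in = P/eta.
Step 1 — hydraulic power (P = rho*g*Q*H):
  P = 1000 * 9.81 * 0.019752 * 34.541 = 6692.910 W
Step 2 — input power: P_in = P/eta = 6692.910 / 0.84 = 7967.8 W
Therefore the shaft input power required = 7967.8 W.


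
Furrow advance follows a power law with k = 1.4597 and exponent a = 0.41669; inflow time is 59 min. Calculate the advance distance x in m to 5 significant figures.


Approach: apply the power-law advance function, x = k*t^a.
x = 1.4597 * 59^0.41669 = 7.9829 m
Therefore the advance distance x = 7.9829 m.


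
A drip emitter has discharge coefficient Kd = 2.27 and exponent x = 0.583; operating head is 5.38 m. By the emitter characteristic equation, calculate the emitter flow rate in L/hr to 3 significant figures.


Approach: apply the emitter characteristic equation, q = Kd * h^x.
q = 2.27 * 5.38^0.583 = 6.05 L/hr
Therefore the emitter flow rate = 6.05 L/hr.


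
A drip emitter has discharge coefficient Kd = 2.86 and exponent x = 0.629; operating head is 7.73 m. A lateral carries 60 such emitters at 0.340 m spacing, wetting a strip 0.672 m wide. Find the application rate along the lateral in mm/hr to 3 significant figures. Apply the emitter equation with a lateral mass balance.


Approach: apply the emitter equation with a lateral mass balance, q = Kd*h^x; Q = n*q; rate = Q/(n*spacing*width).
Step 1 — single emitter flow (q = Kd*h^x):
  q = 2.86 * 7.73^0.629 = 10.352 L/hr
Step 2 — total lateral flow: Q = 60 * 10.352 = 621.13 L/hr
Step 3 — wetted area: A = 60 * 0.340 * 0.672 = 13.709 m^2
Step 4 — application rate: Q/A = 621.13/13.709 = 45.3 mm/hr
Therefore the application rate along the lateral = 45.3 mm/hr.


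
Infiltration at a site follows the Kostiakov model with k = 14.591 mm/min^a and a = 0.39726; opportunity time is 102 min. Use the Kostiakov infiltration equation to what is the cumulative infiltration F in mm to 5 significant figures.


Approach: apply the Kostiakov infiltration equation, F = k*t^a.
F = 14.591 * 102^0.39726 = 91.627 mm
Therefore the cumulative infiltration F = 91.627 mm.


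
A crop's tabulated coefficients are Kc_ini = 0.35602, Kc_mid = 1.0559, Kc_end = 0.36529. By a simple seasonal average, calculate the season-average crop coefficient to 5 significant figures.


Approach: apply a simple seasonal average, Kc_avg = (Kc_ini + Kc_mid + Kc_end)/3.
Kc_avg = (0.35602 + 1.0559 + 0.36529)/3 = 0.59240
Therefore the season-average crop coefficient = 0.59240.


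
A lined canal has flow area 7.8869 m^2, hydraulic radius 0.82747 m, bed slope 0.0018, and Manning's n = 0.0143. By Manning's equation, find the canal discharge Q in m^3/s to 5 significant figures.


Approach: apply Manning's equation, Q = (1/n)*A*R^(2/3)*S^(1/2).
Q = (1/0.0143) * 7.8869 * 0.82747^(2/3) * 0.0018^(1/2) = 20.624 m^3/s
Therefore the canal discharge Q = 20.624 m^3/s.


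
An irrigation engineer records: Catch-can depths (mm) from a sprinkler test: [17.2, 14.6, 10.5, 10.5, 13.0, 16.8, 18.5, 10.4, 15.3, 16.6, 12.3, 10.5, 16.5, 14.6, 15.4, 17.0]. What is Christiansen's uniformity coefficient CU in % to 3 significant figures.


Approach: apply Christiansen's uniformity coefficient, CU = (1 - mean_abs_deviation/mean)*100.
mean = 14.356 mm
mean |d_i - mean| = 2.3672 mm
CU = (1 - 2.3672/14.356)*100 = 83.5 %
Therefore Christiansen's uniformity coefficient CU = 83.5 %.


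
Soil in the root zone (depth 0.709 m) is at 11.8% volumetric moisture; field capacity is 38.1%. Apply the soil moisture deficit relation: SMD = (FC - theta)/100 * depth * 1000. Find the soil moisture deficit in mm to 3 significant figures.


SMD = (38.1 - 11.8)/100 * 0.709 * 1000 = 186 mm
Therefore the soil moisture deficit = 186 mm.


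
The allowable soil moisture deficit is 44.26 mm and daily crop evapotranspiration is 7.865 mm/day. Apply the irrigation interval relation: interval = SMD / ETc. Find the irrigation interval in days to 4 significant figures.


interval = 44.26 / 7.865 = 5.627 days
Therefore the irrigation interval = 5.627 days.


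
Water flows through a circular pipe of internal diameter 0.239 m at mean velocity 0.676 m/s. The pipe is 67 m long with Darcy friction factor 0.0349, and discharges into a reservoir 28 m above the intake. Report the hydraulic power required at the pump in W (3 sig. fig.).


Approach: apply continuity + Darcy-Weisbach + hydraulic power, Q = A*v; hf = f*(L/D)*(v^2/(2g)); H = static + hf; P = rho*g*Q*H.
Step 1 — flow rate (continuity, Q = A*v):
  A = pi*(0.239/2)^2 = 0.044863 m^2
  Q = 0.044863 * 0.676 = 0.030327 m^3/s
Step 2 — friction head loss (Darcy-Weisbach):
  hf = 0.0349 * (67/0.239) * (0.676^2 / (2*9.81))
  hf = 0.22788 m
Step 3 — total head: H = 28 + 0.22788 = 28.228 m
Step 4 — hydraulic power (P = rho*g*Q*H):
  P = 1000 * 9.81 * 0.030327 * 28.228 = 8400 W
Therefore the hydraulic power required at the pump = 8400 W.


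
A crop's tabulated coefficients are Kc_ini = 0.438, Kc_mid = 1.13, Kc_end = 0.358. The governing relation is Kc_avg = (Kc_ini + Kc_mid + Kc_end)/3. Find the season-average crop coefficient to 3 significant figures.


Kc_avg = (0.438 + 1.13 + 0.358)/3 = 0.642
Therefore the season-average crop coefficient = 0.642.


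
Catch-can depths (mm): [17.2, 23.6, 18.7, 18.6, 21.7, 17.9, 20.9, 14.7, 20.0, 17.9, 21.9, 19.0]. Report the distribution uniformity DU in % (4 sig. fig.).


Approach: apply the low-quarter distribution uniformity, DU = (mean of lowest quarter of readings / overall mean)*100.
sorted lowest 3 of 12: [14.7, 17.2, 17.9] -> mean = 16.6000 mm
overall mean = 19.3417 mm
DU = (16.6000/19.3417)*100 = 85.83 %
Therefore the distribution uniformity DU = 85.83 %.


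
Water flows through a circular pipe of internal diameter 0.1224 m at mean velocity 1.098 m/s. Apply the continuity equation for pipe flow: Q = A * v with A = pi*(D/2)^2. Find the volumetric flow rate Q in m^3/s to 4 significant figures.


A = pi*(0.1224/2)^2 = 0.0117666 m^2
Q = 0.0117666 * 1.098 = 0.01292 m^3/s
Therefore the volumetric flow rate Q = 0.01292 m^3/s.


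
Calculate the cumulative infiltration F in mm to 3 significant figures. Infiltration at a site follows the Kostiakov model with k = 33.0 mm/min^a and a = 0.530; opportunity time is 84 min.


Approach: apply the Kostiakov infiltration equation, F = k*t^a.
F = 33.0 * 84^0.530 = 345 mm
Therefore the cumulative infiltration F = 345 mm.


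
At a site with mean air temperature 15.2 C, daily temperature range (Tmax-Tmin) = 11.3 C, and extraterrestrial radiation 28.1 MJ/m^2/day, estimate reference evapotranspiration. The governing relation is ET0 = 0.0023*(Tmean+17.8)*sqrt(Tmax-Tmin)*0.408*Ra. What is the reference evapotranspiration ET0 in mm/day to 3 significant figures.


ET0 = 0.0023*(15.2+17.8)*sqrt(11.3)*0.408*28.1 = 2.93 mm/day
Therefore the reference evapotranspiration ET0 = 2.93 mm/day.


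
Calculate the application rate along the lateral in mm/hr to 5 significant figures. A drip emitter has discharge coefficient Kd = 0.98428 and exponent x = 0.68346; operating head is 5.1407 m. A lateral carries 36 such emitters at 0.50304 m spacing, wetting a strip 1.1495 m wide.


Approach: apply the emitter equation with a lateral mass balance, q = Kd*h^x; Q = n*q; rate = Q/(n*spacing*width).
Step 1 — single emitter flow (q = Kd*h^x):
  q = 0.98428 * 5.1407^0.68346 = 3.013519 L/hr
Step 2 — total lateral flow: Q = 36 * 3.013519 = 108.4867 L/hr
Step 3 — wetted area: A = 36 * 0.50304 * 1.1495 = 20.81680 m^2
Step 4 — application rate: Q/A = 108.4867/20.81680 = 5.2115 mm/hr
Therefore the application rate along the lateral = 5.2115 mm/hr.


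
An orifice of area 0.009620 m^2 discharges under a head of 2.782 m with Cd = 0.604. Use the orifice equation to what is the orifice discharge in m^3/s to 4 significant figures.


Approach: apply the orifice equation, Q = Cd*A*sqrt(2*g*h).
Q = 0.604 * 0.009620 * sqrt(2*9.81*2.782) = 0.04293 m^3/s
Therefore the orifice discharge = 0.04293 m^3/s.


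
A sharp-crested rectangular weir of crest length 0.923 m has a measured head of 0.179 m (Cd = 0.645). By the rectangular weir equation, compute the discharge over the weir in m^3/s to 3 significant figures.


Approach: apply the rectangular weir equation, Q = (2/3)*Cd*L*sqrt(2g)*H^1.5.
Q = (2/3)*0.645*0.923*sqrt(2*9.81)*0.179^1.5 = 0.133 m^3/s
Therefore the discharge over the weir = 0.133 m^3/s.


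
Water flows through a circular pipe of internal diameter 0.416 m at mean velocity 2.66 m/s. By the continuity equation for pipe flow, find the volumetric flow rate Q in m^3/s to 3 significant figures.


Approach: apply the continuity equation for pipe flow, Q = A * v with A = pi*(D/2)^2.
A = pi*(0.416/2)^2 = 0.13592 m^2
Q = 0.13592 * 2.66 = 0.362 m^3/s
Therefore the volumetric flow rate Q = 0.362 m^3/s.


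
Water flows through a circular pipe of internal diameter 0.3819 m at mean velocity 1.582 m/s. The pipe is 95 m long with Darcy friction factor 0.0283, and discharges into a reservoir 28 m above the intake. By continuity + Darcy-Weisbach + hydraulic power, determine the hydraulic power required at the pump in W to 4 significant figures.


Approach: apply continuity + Darcy-Weisbach + hydraulic power, Q = A*v; hf = f*(L/D)*(v^2/(2g)); H = static + hf; P = rho*g*Q*H.
Step 1 — flow rate (continuity, Q = A*v):
  A = pi*(0.3819/2)^2 = 0.114548 m^2
  Q = 0.114548 * 1.582 = 0.181216 m^3/s
Step 2 — friction head loss (Darcy-Weisbach):
  hf = 0.0283 * (95/0.3819) * (1.582^2 / (2*9.81))
  hf = 0.897996 m
Step 3 — total head: H = 28 + 0.897996 = 28.8980 m
Step 4 — hydraulic power (P = rho*g*Q*H):
  P = 1000 * 9.81 * 0.181216 * 28.8980 = 51370 W
Therefore the hydraulic power required at the pump = 51370 W.


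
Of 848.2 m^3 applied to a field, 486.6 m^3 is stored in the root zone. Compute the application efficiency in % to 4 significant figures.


Approach: apply the application efficiency ratio, Ea = (stored/applied)*100.
Ea = (486.6/848.2)*100 = 57.37 %
Therefore the application efficiency = 57.37 %.


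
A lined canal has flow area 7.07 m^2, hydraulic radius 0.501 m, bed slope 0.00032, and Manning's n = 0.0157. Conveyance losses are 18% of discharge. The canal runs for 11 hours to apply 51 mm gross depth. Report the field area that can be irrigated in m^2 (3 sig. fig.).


Approach: apply Manning's equation with a conveyance and depth budget, Q = (1/n)*A*R^(2/3)*S^(1/2); Q_field = Q*(1-loss); Area = Q_field*t/(d/1000).
Step 1 — canal discharge (Manning's equation):
  Q = (1/0.0157) * 7.07 * 0.501^(2/3) * 0.00032^(1/2) = 5.0814 m^3/s
Step 2 — delivered flow: Q_field = 5.0814*(1 - 18/100) = 4.1668 m^3/s
Step 3 — volume delivered: V = 4.1668 * 11*3600 = 165000 m^3
Step 4 — area served: A = V / (depth/1000) = 165000 / 0.051 = 3240000 m^2
Therefore the field area that can be irrigated = 3240000 m^2.


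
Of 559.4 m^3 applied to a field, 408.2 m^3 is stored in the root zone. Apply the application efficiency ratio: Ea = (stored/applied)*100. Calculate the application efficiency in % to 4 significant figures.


Ea = (408.2/559.4)*100 = 72.97 %
Therefore the application efficiency = 72.97 %.


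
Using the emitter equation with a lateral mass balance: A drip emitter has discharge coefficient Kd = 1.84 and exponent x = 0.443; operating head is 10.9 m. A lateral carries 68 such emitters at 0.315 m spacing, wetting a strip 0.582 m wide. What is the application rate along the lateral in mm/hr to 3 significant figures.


Approach: apply the emitter equation with a lateral mass balance, q = Kd*h^x; Q = n*q; rate = Q/(n*spacing*width).
Step 1 — single emitter flow (q = Kd*h^x):
  q = 1.84 * 10.9^0.443 = 5.3015 L/hr
Step 2 — total lateral flow: Q = 68 * 5.3015 = 360.50 L/hr
Step 3 — wetted area: A = 68 * 0.315 * 0.582 = 12.466 m^2
Step 4 — application rate: Q/A = 360.50/12.466 = 28.9 mm/hr
Therefore the application rate along the lateral = 28.9 mm/hr.


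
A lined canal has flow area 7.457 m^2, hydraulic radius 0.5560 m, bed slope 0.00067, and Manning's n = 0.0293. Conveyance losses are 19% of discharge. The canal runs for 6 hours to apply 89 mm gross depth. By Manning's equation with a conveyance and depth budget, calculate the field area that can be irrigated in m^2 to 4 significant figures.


Approach: apply Manning's equation with a conveyance and depth budget, Q = (1/n)*A*R^(2/3)*S^(1/2); Q_field = Q*(1-loss); Area = Q_field*t/(d/1000).
Step 1 — canal discharge (Manning's equation):
  Q = (1/0.0293) * 7.457 * 0.5560^(2/3) * 0.00067^(1/2) = 4.45434 m^3/s
Step 2 — delivered flow: Q_field = 4.45434*(1 - 19/100) = 3.60802 m^3/s
Step 3 — volume delivered: V = 3.60802 * 6*3600 = 77933.2 m^3
Step 4 — area served: A = V / (depth/1000) = 77933.2 / 0.089 = 875700 m^2
Therefore the field area that can be irrigated = 875700 m^2.


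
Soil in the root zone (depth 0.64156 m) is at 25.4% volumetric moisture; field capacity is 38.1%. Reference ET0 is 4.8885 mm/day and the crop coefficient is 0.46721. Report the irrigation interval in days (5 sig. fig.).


Approach: apply soil-water budget scheduling, SMD = (FC-theta)/100*depth*1000; ETc = ET0*Kc; interval = SMD/ETc.
Step 1 — soil moisture deficit:
  SMD = (38.1 - 25.4)/100 * 0.64156 * 1000 = 81.47812 mm
Step 2 — daily crop ET (ETc = ET0*Kc):
  ETc = 4.8885 * 0.46721 = 2.283956 mm/day
Step 3 — irrigation interval (SMD/ETc):
  interval = 81.47812 / 2.283956 = 35.674 days
Therefore the irrigation interval = 35.674 days.


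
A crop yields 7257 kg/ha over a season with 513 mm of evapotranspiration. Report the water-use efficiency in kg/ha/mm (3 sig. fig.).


Approach: apply the water-use efficiency ratio, WUE = yield/ET.
WUE = 7257 / 513 = 14.1 kg/ha/mm
Therefore the water-use efficiency = 14.1 kg/ha/mm.


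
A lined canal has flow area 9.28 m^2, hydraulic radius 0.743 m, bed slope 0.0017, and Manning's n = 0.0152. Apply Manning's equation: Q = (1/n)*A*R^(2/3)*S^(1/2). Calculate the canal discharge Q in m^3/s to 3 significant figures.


Q = (1/0.0152) * 9.28 * 0.743^(2/3) * 0.0017^(1/2) = 20.7 m^3/s
Therefore the canal discharge Q = 20.7 m^3/s.


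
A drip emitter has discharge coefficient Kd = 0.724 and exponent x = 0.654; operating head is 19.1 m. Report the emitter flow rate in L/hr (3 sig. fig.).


Approach: apply the emitter characteristic equation, q = Kd * h^x.
q = 0.724 * 19.1^0.654 = 4.98 L/hr
Therefore the emitter flow rate = 4.98 L/hr.


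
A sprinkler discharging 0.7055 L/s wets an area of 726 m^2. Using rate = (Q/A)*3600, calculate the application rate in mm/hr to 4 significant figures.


rate = (0.7055 / 726) * 3600 = 3.498 mm/hr
Therefore the application rate = 3.498 mm/hr.


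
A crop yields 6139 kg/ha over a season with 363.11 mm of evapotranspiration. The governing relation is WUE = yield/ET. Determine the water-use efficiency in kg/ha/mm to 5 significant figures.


WUE = 6139 / 363.11 = 16.907 kg/ha/mm
Therefore the water-use efficiency = 16.907 kg/ha/mm.


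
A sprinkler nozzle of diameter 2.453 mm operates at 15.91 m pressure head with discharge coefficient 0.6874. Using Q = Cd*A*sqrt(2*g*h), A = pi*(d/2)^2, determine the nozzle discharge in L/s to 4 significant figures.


A = pi*(2.453e-3/2)^2 = 4.72590e-06 m^2
Q = 0.6874 * 4.72590e-06 * sqrt(2*9.81*15.91) * 1000 = 0.05740 L/s
Therefore the nozzle discharge = 0.05740 L/s.


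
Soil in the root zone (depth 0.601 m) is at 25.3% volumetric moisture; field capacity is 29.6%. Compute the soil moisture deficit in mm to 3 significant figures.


Approach: apply the soil moisture deficit relation, SMD = (FC - theta)/100 * depth * 1000.
SMD = (29.6 - 25.3)/100 * 0.601 * 1000 = 25.8 mm
Therefore the soil moisture deficit = 25.8 mm.


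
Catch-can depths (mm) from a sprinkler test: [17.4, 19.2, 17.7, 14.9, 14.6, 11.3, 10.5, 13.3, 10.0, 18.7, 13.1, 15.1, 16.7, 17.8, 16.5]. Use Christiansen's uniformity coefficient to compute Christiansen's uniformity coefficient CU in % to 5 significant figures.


Approach: apply Christiansen's uniformity coefficient, CU = (1 - mean_abs_deviation/mean)*100.
mean = 15.12000 mm
mean |d_i - mean| = 2.421333 mm
CU = (1 - 2.421333/15.12000)*100 = 83.986 %
Therefore Christiansen's uniformity coefficient CU = 83.986 %.


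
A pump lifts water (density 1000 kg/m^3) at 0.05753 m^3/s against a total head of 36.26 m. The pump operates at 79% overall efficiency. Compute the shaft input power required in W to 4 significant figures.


Approach: apply hydraulic power then efficiency conversion, P = rho*g*Q*H; P_in = P/eta.
Step 1 — hydraulic power (P = rho*g*Q*H):
  P = 1000 * 9.81 * 0.05753 * 36.26 = 20464.0 W
Step 2 — input power: P_in = P/eta = 20464.0 / 0.79 = 25900 W
Therefore the shaft input power required = 25900 W.


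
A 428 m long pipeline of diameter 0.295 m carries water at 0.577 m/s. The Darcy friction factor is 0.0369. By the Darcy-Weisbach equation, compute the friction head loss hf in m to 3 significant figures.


Approach: apply the Darcy-Weisbach equation, hf = f*(L/D)*(v^2/(2g)).
hf = 0.0369 * (428/0.295) * (0.577^2 / (2*9.81))
hf = 0.908 m
Therefore the friction head loss hf = 0.908 m.


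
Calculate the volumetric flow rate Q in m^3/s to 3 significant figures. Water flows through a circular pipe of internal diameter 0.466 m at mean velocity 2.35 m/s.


Approach: apply the continuity equation for pipe flow, Q = A * v with A = pi*(D/2)^2.
A = pi*(0.466/2)^2 = 0.17055 m^2
Q = 0.17055 * 2.35 = 0.401 m^3/s
Therefore the volumetric flow rate Q = 0.401 m^3/s.


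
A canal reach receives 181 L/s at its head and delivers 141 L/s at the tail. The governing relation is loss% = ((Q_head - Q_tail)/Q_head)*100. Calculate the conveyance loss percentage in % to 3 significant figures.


loss = ((181 - 141)/181)*100 = 22.1 %
Therefore the conveyance loss percentage = 22.1 %.


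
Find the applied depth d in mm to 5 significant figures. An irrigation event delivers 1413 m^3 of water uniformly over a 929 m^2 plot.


Approach: apply depth from volume over area, d = (V/A)*1000.
d = (1413 / 929) * 1000 = 1521.0 mm
Therefore the applied depth d = 1521.0 mm.


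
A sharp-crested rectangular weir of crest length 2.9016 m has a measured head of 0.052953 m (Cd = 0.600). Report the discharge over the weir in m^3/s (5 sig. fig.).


Approach: apply the rectangular weir equation, Q = (2/3)*Cd*L*sqrt(2g)*H^1.5.
Q = (2/3)*0.600*2.9016*sqrt(2*9.81)*0.052953^1.5 = 0.062644 m^3/s
Therefore the discharge over the weir = 0.062644 m^3/s.


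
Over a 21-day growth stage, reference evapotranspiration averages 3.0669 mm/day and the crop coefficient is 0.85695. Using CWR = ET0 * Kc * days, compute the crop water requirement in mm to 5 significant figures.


CWR = 3.0669 * 0.85695 * 21 = 55.192 mm
Therefore the crop water requirement = 55.192 mm.


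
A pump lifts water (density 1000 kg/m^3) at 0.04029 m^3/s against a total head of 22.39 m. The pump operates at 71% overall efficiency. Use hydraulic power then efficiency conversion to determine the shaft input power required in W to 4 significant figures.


Approach: apply hydraulic power then efficiency conversion, P = rho*g*Q*H; P_in = P/eta.
Step 1 — hydraulic power (P = rho*g*Q*H):
  P = 1000 * 9.81 * 0.04029 * 22.39 = 8849.53 W
Step 2 — input power: P_in = P/eta = 8849.53 / 0.71 = 12460 W
Therefore the shaft input power required = 12460 W.


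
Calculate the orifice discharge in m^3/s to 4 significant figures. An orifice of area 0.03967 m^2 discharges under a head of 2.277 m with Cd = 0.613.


Approach: apply the orifice equation, Q = Cd*A*sqrt(2*g*h).
Q = 0.613 * 0.03967 * sqrt(2*9.81*2.277) = 0.1625 m^3/s
Therefore the orifice discharge = 0.1625 m^3/s.


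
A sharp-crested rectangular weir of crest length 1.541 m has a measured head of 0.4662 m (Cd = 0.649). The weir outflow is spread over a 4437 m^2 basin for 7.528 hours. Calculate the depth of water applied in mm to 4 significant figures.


Approach: apply the rectangular weir equation with a volume-to-depth conversion, Q = (2/3)*Cd*L*sqrt(2g)*H^1.5; d = Q*t/A * 1000.
Step 1 — weir discharge:
  Q = (2/3)*0.649*1.541*sqrt(2*9.81)*0.4662^1.5 = 0.940078 m^3/s
Step 2 — volume: V = 0.940078 * 7.528*3600 = 25476.9 m^3
Step 3 — depth: d = V/A * 1000 = 25476.9/4437 * 1000 = 5742 mm
Therefore the depth of water applied = 5742 mm.


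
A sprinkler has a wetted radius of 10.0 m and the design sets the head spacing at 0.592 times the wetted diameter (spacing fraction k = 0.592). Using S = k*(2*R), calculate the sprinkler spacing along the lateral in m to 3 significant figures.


S = 0.592 * (2 * 10.0) = 11.8 m
Therefore the sprinkler spacing along the lateral = 11.8 m.


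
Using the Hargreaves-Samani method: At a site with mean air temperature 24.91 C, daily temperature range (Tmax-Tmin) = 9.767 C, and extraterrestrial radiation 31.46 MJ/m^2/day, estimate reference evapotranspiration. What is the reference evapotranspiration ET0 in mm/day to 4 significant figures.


Approach: apply the Hargreaves-Samani method, ET0 = 0.0023*(Tmean+17.8)*sqrt(Tmax-Tmin)*0.408*Ra.
ET0 = 0.0023*(24.91+17.8)*sqrt(9.767)*0.408*31.46 = 3.941 mm/day
Therefore the reference evapotranspiration ET0 = 3.941 mm/day.


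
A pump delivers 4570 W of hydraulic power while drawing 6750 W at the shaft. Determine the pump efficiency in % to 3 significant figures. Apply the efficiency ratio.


Approach: apply the efficiency ratio, eta = (P_out/P_in)*100.
eta = (4570 / 6750) * 100 = 67.7 %
Therefore the pump efficiency = 67.7 %.


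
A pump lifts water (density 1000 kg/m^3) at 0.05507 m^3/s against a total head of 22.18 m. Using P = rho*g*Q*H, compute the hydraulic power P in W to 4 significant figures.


P = 1000 * 9.81 * 0.05507 * 22.18 = 11980 W
Therefore the hydraulic power P = 11980 W.


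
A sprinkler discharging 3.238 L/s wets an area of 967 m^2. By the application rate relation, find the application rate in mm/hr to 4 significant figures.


Approach: apply the application rate relation, rate = (Q/A)*3600.
rate = (3.238 / 967) * 3600 = 12.05 mm/hr
Therefore the application rate = 12.05 mm/hr.


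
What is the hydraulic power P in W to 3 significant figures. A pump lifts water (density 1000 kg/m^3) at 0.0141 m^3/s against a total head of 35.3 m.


Approach: apply the hydraulic power relation, P = rho*g*Q*H.
P = 1000 * 9.81 * 0.0141 * 35.3 = 4880 W
Therefore the hydraulic power P = 4880 W.


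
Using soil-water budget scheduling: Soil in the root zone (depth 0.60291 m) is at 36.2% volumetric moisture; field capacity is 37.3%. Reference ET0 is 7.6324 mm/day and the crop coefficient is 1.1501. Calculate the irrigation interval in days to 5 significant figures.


Approach: apply soil-water budget scheduling, SMD = (FC-theta)/100*depth*1000; ETc = ET0*Kc; interval = SMD/ETc.
Step 1 — soil moisture deficit:
  SMD = (37.3 - 36.2)/100 * 0.60291 * 1000 = 6.632010 mm
Step 2 — daily crop ET (ETc = ET0*Kc):
  ETc = 7.6324 * 1.1501 = 8.778023 mm/day
Step 3 — irrigation interval (SMD/ETc):
  interval = 6.632010 / 8.778023 = 0.75552 days
Therefore the irrigation interval = 0.75552 days.


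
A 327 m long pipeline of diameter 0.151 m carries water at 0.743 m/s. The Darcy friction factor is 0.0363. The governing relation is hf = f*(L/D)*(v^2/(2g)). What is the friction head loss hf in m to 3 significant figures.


hf = 0.0363 * (327/0.151) * (0.743^2 / (2*9.81))
hf = 2.21 m
Therefore the friction head loss hf = 2.21 m.


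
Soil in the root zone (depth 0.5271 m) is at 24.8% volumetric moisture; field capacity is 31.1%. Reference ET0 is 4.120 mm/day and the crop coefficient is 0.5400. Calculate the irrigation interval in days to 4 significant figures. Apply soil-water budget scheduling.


Approach: apply soil-water budget scheduling, SMD = (FC-theta)/100*depth*1000; ETc = ET0*Kc; interval = SMD/ETc.
Step 1 — soil moisture deficit:
  SMD = (31.1 - 24.8)/100 * 0.5271 * 1000 = 33.2073 mm
Step 2 — daily crop ET (ETc = ET0*Kc):
  ETc = 4.120 * 0.5400 = 2.22480 mm/day
Step 3 — irrigation interval (SMD/ETc):
  interval = 33.2073 / 2.22480 = 14.93 days
Therefore the irrigation interval = 14.93 days.


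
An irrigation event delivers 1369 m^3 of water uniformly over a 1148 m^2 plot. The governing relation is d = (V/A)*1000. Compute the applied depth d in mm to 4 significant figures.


d = (1369 / 1148) * 1000 = 1193 mm
Therefore the applied depth d = 1193 mm.


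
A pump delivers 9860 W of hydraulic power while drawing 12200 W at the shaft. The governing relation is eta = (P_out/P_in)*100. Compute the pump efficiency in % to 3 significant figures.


eta = (9860 / 12200) * 100 = 80.8 %
Therefore the pump efficiency = 80.8 %.


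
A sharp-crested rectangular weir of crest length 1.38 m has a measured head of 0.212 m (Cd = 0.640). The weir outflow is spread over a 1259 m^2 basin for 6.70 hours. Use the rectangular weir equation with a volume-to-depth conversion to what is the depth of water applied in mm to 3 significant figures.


Approach: apply the rectangular weir equation with a volume-to-depth conversion, Q = (2/3)*Cd*L*sqrt(2g)*H^1.5; d = Q*t/A * 1000.
Step 1 — weir discharge:
  Q = (2/3)*0.640*1.38*sqrt(2*9.81)*0.212^1.5 = 0.25458 m^3/s
Step 2 — volume: V = 0.25458 * 6.70*3600 = 6140.4 m^3
Step 3 — depth: d = V/A * 1000 = 6140.4/1259 * 1000 = 4880 mm
Therefore the depth of water applied = 4880 mm.


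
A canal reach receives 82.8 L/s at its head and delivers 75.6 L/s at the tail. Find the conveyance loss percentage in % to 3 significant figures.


Approach: apply the conveyance loss ratio, loss% = ((Q_head - Q_tail)/Q_head)*100.
loss = ((82.8 - 75.6)/82.8)*100 = 8.70 %
Therefore the conveyance loss percentage = 8.70 %.


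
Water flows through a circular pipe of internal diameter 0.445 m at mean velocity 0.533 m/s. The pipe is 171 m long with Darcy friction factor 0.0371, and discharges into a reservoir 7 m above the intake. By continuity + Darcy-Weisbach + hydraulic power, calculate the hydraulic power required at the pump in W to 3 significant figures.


Approach: apply continuity + Darcy-Weisbach + hydraulic power, Q = A*v; hf = f*(L/D)*(v^2/(2g)); H = static + hf; P = rho*g*Q*H.
Step 1 — flow rate (continuity, Q = A*v):
  A = pi*(0.445/2)^2 = 0.15553 m^2
  Q = 0.15553 * 0.533 = 0.082897 m^3/s
Step 2 — friction head loss (Darcy-Weisbach):
  hf = 0.0371 * (171/0.445) * (0.533^2 / (2*9.81))
  hf = 0.20643 m
Step 3 — total head: H = 7 + 0.20643 = 7.2064 m
Step 4 — hydraulic power (P = rho*g*Q*H):
  P = 1000 * 9.81 * 0.082897 * 7.2064 = 5860 W
Therefore the hydraulic power required at the pump = 5860 W.


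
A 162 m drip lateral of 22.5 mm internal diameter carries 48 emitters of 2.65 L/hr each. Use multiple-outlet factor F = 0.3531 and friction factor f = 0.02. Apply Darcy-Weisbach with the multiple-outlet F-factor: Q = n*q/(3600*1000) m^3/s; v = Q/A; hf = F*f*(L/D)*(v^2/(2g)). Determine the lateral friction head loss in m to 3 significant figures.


Q = 48*2.65/(3600*1000) = 3.5333e-05 m^3/s
A = pi*(22.5e-3/2)^2 = 3.9761e-04 m^2, so v = Q/A = 0.088865 m/s
hf = 0.3531*0.02*(162/0.0225)*(0.088865^2/(2*9.81)) = 0.0205 m
Therefore the lateral friction head loss = 0.0205 m.


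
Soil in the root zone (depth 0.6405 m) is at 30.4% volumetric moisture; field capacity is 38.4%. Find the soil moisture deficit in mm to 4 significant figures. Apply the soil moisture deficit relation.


Approach: apply the soil moisture deficit relation, SMD = (FC - theta)/100 * depth * 1000.
SMD = (38.4 - 30.4)/100 * 0.6405 * 1000 = 51.24 mm
Therefore the soil moisture deficit = 51.24 mm.


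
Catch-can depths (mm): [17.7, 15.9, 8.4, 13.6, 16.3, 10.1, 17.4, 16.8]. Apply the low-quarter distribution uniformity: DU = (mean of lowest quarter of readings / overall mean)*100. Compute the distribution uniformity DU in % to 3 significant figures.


sorted lowest 2 of 8: [8.4, 10.1] -> mean = 9.2500 mm
overall mean = 14.525 mm
DU = (9.2500/14.525)*100 = 63.7 %
Therefore the distribution uniformity DU = 63.7 %.


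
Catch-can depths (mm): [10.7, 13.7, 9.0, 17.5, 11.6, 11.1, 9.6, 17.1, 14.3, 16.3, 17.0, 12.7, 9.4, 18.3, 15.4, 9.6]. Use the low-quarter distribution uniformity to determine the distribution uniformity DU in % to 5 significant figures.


Approach: apply the low-quarter distribution uniformity, DU = (mean of lowest quarter of readings / overall mean)*100.
sorted lowest 4 of 16: [9.0, 9.4, 9.6, 9.6] -> mean = 9.400000 mm
overall mean = 13.33125 mm
DU = (9.400000/13.33125)*100 = 70.511 %
Therefore the distribution uniformity DU = 70.511 %.


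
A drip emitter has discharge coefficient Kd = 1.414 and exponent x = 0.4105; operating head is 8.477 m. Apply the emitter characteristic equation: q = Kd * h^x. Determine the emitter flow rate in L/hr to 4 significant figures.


q = 1.414 * 8.477^0.4105 = 3.400 L/hr
Therefore the emitter flow rate = 3.400 L/hr.


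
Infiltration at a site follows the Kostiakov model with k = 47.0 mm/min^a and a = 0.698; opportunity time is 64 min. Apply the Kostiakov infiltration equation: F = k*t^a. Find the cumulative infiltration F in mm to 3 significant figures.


F = 47.0 * 64^0.698 = 857 mm
Therefore the cumulative infiltration F = 857 mm.


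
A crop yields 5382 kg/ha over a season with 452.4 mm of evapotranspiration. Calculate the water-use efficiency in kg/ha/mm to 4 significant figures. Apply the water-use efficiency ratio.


Approach: apply the water-use efficiency ratio, WUE = yield/ET.
WUE = 5382 / 452.4 = 11.90 kg/ha/mm
Therefore the water-use efficiency = 11.90 kg/ha/mm.


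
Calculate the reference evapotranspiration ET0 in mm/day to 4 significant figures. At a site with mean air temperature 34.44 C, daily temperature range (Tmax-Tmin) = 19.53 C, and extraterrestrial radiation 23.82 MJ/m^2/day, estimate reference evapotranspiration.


Approach: apply the Hargreaves-Samani method, ET0 = 0.0023*(Tmean+17.8)*sqrt(Tmax-Tmin)*0.408*Ra.
ET0 = 0.0023*(34.44+17.8)*sqrt(19.53)*0.408*23.82 = 5.160 mm/day
Therefore the reference evapotranspiration ET0 = 5.160 mm/day.


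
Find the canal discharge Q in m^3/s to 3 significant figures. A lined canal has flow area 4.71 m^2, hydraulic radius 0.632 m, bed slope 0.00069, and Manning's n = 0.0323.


Approach: apply Manning's equation, Q = (1/n)*A*R^(2/3)*S^(1/2).
Q = (1/0.0323) * 4.71 * 0.632^(2/3) * 0.00069^(1/2) = 2.82 m^3/s
Therefore the canal discharge Q = 2.82 m^3/s.


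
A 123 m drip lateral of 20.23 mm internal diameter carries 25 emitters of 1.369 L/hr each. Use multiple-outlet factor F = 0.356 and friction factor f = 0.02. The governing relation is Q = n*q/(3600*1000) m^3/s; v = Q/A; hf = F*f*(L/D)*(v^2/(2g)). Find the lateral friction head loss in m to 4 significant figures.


Q = 25*1.369/(3600*1000) = 9.50694e-06 m^3/s
A = pi*(20.23e-3/2)^2 = 3.21426e-04 m^2, so v = Q/A = 0.0295774 m/s
hf = 0.356*0.02*(123/0.02023)*(0.0295774^2/(2*9.81)) = 0.001930 m
Therefore the lateral friction head loss = 0.001930 m.


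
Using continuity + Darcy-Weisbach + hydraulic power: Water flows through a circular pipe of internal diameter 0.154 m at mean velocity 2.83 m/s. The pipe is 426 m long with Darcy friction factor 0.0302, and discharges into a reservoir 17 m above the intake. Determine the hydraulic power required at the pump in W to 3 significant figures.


Approach: apply continuity + Darcy-Weisbach + hydraulic power, Q = A*v; hf = f*(L/D)*(v^2/(2g)); H = static + hf; P = rho*g*Q*H.
Step 1 — flow rate (continuity, Q = A*v):
  A = pi*(0.154/2)^2 = 0.018627 m^2
  Q = 0.018627 * 2.83 = 0.052713 m^3/s
Step 2 — friction head loss (Darcy-Weisbach):
  hf = 0.0302 * (426/0.154) * (2.83^2 / (2*9.81))
  hf = 34.101 m
Step 3 — total head: H = 17 + 34.101 = 51.101 m
Step 4 — hydraulic power (P = rho*g*Q*H):
  P = 1000 * 9.81 * 0.052713 * 51.101 = 26400 W
Therefore the hydraulic power required at the pump = 26400 W.


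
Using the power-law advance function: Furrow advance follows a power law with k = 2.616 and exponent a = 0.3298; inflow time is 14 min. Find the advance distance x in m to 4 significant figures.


Approach: apply the power-law advance function, x = k*t^a.
x = 2.616 * 14^0.3298 = 6.246 m
Therefore the advance distance x = 6.246 m.


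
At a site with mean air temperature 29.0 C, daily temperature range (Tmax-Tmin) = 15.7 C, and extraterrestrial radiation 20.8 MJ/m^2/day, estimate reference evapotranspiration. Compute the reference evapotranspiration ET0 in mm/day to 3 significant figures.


Approach: apply the Hargreaves-Samani method, ET0 = 0.0023*(Tmean+17.8)*sqrt(Tmax-Tmin)*0.408*Ra.
ET0 = 0.0023*(29.0+17.8)*sqrt(15.7)*0.408*20.8 = 3.62 mm/day
Therefore the reference evapotranspiration ET0 = 3.62 mm/day.


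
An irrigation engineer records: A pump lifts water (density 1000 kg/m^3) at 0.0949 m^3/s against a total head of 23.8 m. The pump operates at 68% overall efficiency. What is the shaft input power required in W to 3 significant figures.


Approach: apply hydraulic power then efficiency conversion, P = rho*g*Q*H; P_in = P/eta.
Step 1 — hydraulic power (P = rho*g*Q*H):
  P = 1000 * 9.81 * 0.0949 * 23.8 = 22157 W
Step 2 — input power: P_in = P/eta = 22157 / 0.68 = 32600 W
Therefore the shaft input power required = 32600 W.


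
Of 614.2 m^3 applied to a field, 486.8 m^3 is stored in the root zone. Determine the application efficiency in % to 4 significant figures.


Approach: apply the application efficiency ratio, Ea = (stored/applied)*100.
Ea = (486.8/614.2)*100 = 79.26 %
Therefore the application efficiency = 79.26 %.


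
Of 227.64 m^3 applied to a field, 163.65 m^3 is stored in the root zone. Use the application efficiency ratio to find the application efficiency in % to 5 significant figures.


Approach: apply the application efficiency ratio, Ea = (stored/applied)*100.
Ea = (163.65/227.64)*100 = 71.890 %
Therefore the application efficiency = 71.890 %.


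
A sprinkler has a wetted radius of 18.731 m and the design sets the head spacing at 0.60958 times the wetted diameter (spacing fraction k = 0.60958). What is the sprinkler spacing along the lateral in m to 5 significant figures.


Approach: apply the sprinkler spacing rule (spacing as a fraction of wetted diameter), S = k*(2*R).
S = 0.60958 * (2 * 18.731) = 22.836 m
Therefore the sprinkler spacing along the lateral = 22.836 m.
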